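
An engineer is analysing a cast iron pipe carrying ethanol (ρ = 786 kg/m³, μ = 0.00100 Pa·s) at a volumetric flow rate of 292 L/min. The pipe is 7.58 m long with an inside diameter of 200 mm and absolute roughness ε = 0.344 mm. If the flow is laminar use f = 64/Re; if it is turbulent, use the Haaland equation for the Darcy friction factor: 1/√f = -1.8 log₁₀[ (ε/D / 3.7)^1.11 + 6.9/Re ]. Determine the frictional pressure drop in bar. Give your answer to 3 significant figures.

Q = 292 L/min = 292/60000 = 0.004867 m³/s.
Cross-sectional area A = πD²/4 = π(0.2)²/4 = 0.03142 m²; mean velocity V = Q/A = 0.004867/0.03142 = 0.1549 m/s.
Reynolds number Re = ρVD/μ = 786 · 0.1549 · 0.2 / 0.001 = 2.435e+04.
Re > 4000 → turbulent. Relative roughness ε/D = 0.000344/0.2 = 0.00172. Haaland: 1/√f = -1.8 log₁₀[(0.00172/3.7)^1.11 + 6.9/2.435e+04] = -1.8 log₁₀[0.0002 + 0.000283] = 5.969, so f = 0.02807.
Darcy-Weisbach: ΔP = f(L/D)(ρV²/2) = 0.02807·(7.58/0.2)·(786·0.1549²/2) = 0.02807·37.9·9.431 = 10.03 Pa.
ΔP = 10.03 Pa = 1.00×10^-4 bar.

ΔP ≈ 1.00×10^-4 bar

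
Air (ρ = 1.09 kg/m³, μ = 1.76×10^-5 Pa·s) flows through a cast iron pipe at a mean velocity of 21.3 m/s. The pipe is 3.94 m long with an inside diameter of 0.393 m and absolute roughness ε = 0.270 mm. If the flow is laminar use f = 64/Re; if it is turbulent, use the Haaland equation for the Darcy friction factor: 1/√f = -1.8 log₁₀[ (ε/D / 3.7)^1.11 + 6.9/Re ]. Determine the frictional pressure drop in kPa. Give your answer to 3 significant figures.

Reynolds number Re = ρVD/μ = 1.09 · 21.3 · 0.393 / 1.76e-05 = 5.184e+05.
Re > 4000 → turbulent. Relative roughness ε/D = 0.00027/0.393 = 0.000687. Haaland: 1/√f = -1.8 log₁₀[(0.000687/3.7)^1.11 + 6.9/5.184e+05] = -1.8 log₁₀[7.22e-05 + 1.33e-05] = 7.323, so f = 0.01865.
Darcy-Weisbach: ΔP = f(L/D)(ρV²/2) = 0.01865·(3.94/0.393)·(1.09·21.3²/2) = 0.01865·10.03·247.3 = 46.23 Pa.
ΔP = 46.23 Pa = 0.0462 kPa.

ΔP ≈ 0.0462 kPa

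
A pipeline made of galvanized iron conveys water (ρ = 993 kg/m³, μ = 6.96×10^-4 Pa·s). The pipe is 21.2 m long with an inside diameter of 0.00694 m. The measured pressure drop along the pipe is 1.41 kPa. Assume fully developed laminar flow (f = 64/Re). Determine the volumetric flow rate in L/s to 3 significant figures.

For laminar flow, f = 64/Re with Re = ρVD/μ, so Darcy-Weisbach reduces to ΔP = 32μLV/D². Solving for V: V = ΔP·D²/(32μL) = 1410·(0.00694)²/(32·0.000696·21.2) = 0.1438 m/s.
Check: Re = ρVD/μ = 993·0.1438·0.00694/0.000696 = 1424 < 2300, so the laminar assumption holds.
Q = V·A = 0.1438·(π/4·0.00694²) = 5.441e-06 m³/s = 0.00544 L/s.

Q ≈ 0.00544 L/s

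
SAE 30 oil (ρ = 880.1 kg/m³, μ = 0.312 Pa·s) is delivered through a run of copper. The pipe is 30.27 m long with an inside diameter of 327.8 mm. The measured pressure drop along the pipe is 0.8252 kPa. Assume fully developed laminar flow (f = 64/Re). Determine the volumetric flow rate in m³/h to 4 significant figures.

Q ≈ 89.14 m³/h

For laminar flow, f = 64/Re with Re = ρVD/μ, so Darcy-Weisbach reduces to ΔP = 32μLV/D². Solving for V: V = ΔP·D²/(32μL) = 825.2·(0.3278)²/(32·0.312·30.27) = 0.2934 m/s.
Check: Re = ρVD/μ = 880.1·0.2934·0.3278/0.312 = 271.3 < 2300, so the laminar assumption holds.
Q = V·A = 0.2934·(π/4·0.3278²) = 0.02476 m³/s = 89.14 m³/h.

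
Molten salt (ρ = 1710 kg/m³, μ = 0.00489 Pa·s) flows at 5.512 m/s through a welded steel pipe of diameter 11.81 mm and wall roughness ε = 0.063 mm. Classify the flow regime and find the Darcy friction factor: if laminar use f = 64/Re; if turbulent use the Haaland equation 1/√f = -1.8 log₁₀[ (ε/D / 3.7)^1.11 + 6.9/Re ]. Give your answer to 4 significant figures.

Re = ρVD/μ = 1710·5.512·0.01181/0.00489 = 2.276e+04.
Re > 4000 → turbulent. ε/D = 6.3e-05/0.01181 = 0.00533; Haaland: 1/√f = -1.8 log₁₀[0.000702 + 0.000303] = 5.396, so f = 0.03434.

f ≈ 0.03434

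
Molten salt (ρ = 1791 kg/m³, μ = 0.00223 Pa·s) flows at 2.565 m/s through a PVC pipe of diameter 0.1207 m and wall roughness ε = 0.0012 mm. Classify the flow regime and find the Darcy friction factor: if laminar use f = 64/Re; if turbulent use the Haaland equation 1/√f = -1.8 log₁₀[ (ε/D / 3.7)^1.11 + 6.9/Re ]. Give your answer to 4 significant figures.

f ≈ 0.01493

Re = ρVD/μ = 1791·2.565·0.1207/0.00223 = 2.486e+05.
Re > 4000 → turbulent. ε/D = 1.2e-06/0.1207 = 9.94e-06; Haaland: 1/√f = -1.8 log₁₀[6.55e-07 + 2.78e-05] = 8.184, so f = 0.01493.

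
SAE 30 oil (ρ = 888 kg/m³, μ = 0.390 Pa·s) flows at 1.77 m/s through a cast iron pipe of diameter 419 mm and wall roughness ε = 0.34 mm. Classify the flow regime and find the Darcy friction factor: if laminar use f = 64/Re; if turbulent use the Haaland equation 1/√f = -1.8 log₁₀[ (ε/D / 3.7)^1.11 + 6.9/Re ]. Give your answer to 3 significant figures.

f ≈ 0.0379

Re = ρVD/μ = 888·1.77·0.419/0.39 = 1689.
Re < 2300 → laminar, so f = 64/Re = 0.0379 (roughness is irrelevant in laminar flow).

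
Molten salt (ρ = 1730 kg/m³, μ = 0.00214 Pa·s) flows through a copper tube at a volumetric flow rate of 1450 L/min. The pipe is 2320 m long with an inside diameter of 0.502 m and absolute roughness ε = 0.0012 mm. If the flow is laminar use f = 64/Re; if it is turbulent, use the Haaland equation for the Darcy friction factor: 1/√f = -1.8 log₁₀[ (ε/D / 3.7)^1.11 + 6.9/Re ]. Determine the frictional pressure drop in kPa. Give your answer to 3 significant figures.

ΔP ≈ 1.24 kPa

Q = 1450 L/min = 1450/60000 = 0.02417 m³/s.
Cross-sectional area A = πD²/4 = π(0.502)²/4 = 0.1979 m²; mean velocity V = Q/A = 0.02417/0.1979 = 0.1221 m/s.
Reynolds number Re = ρVD/μ = 1730 · 0.1221 · 0.502 / 0.00214 = 4.955e+04.
Re > 4000 → turbulent. Relative roughness ε/D = 1.2e-06/0.502 = 2.39e-06. Haaland: 1/√f = -1.8 log₁₀[(2.39e-06/3.7)^1.11 + 6.9/4.955e+04] = -1.8 log₁₀[1.35e-07 + 0.000139] = 6.94, so f = 0.02076.
Darcy-Weisbach: ΔP = f(L/D)(ρV²/2) = 0.02076·(2320/0.502)·(1730·0.1221²/2) = 0.02076·4622·12.9 = 1237 Pa.
ΔP = 1237 Pa = 1.24 kPa.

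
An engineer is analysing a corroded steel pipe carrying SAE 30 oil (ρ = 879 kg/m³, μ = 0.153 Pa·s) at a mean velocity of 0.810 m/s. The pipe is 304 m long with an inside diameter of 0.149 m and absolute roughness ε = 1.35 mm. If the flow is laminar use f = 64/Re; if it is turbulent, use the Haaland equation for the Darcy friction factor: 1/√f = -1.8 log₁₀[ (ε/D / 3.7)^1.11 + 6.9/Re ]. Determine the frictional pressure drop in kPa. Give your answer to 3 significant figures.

Reynolds number Re = ρVD/μ = 879 · 0.81 · 0.149 / 0.153 = 693.4.
Re < 2300 → laminar flow, so f = 64/Re = 64/693.4 = 0.0923 (the turbulent correlation is not needed).
Darcy-Weisbach: ΔP = f(L/D)(ρV²/2) = 0.0923·(304/0.149)·(879·0.81²/2) = 0.0923·2040·288.4 = 5.43e+04 Pa.
ΔP = 5.43e+04 Pa = 54.3 kPa.

ΔP ≈ 54.3 kPa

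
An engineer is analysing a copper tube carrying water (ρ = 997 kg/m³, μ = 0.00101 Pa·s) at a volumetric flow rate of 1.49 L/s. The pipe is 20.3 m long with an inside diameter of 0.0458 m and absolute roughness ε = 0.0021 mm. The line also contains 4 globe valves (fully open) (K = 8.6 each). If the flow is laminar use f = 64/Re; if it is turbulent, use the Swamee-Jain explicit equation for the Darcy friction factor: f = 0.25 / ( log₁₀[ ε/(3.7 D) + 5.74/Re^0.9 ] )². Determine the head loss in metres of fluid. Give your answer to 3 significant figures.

h_f ≈ 1.84 m

Q = 1.49 L/s = 1.49/1000 = 0.00149 m³/s.
Cross-sectional area A = πD²/4 = π(0.0458)²/4 = 0.001647 m²; mean velocity V = Q/A = 0.00149/0.001647 = 0.9044 m/s.
Reynolds number Re = ρVD/μ = 997 · 0.9044 · 0.0458 / 0.00101 = 4.089e+04.
Re > 4000 → turbulent. Relative roughness ε/D = 2.1e-06/0.0458 = 4.59e-05. Swamee-Jain: f = 0.25/(log₁₀[4.59e-05/3.7 + 5.74/4.089e+04^0.9])² = 0.25/(log₁₀[1.24e-05 + 0.000406])² = 0.25/(-3.378)² = 0.0219.
Total minor-loss coefficient ΣK = 4·8.6 = 34.4.
ΔP = [f·L/D + ΣK]·(ρV²/2) = [0.0219·20.3/0.0458 + 34.4]·(997·0.9044²/2) = [9.708 + 34.4]·407.8 = 1.799e+04 Pa.
Head loss h_f = ΔP/(ρg) = 1.799e+04/(997·9.81) = 1.84 m.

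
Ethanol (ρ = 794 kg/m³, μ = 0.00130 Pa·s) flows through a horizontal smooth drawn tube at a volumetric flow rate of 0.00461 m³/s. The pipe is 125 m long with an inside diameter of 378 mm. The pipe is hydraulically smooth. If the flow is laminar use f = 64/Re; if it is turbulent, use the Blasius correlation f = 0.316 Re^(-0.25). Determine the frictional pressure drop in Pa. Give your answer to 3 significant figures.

Cross-sectional area A = πD²/4 = π(0.378)²/4 = 0.1122 m²; mean velocity V = Q/A = 0.00461/0.1122 = 0.04108 m/s.
Reynolds number Re = ρVD/μ = 794 · 0.04108 · 0.378 / 0.0013 = 9484.
Re > 4000 → turbulent. Smooth-pipe (Blasius): f = 0.316 Re^(-0.25) = 0.316/(9484)^0.25 = 0.03202.
Darcy-Weisbach: ΔP = f(L/D)(ρV²/2) = 0.03202·(125/0.378)·(794·0.04108²/2) = 0.03202·330.7·0.67 = 7.094 Pa.

ΔP ≈ 7.09 Pa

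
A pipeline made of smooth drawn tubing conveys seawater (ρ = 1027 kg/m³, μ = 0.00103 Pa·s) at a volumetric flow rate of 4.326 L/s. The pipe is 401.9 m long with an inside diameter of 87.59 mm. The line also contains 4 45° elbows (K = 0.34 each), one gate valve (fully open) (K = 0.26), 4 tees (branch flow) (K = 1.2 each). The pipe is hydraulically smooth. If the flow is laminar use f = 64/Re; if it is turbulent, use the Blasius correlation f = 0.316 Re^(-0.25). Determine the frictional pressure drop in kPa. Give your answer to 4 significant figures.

ΔP ≈ 25.95 kPa

Q = 4.326 L/s = 4.326/1000 = 0.004326 m³/s.
Cross-sectional area A = πD²/4 = π(0.08759)²/4 = 0.006026 m²; mean velocity V = Q/A = 0.004326/0.006026 = 0.7179 m/s.
Reynolds number Re = ρVD/μ = 1027 · 0.7179 · 0.08759 / 0.00103 = 6.27e+04.
Re > 4000 → turbulent. Smooth-pipe (Blasius): f = 0.316 Re^(-0.25) = 0.316/(6.27e+04)^0.25 = 0.01997.
Total minor-loss coefficient ΣK = 4·0.34 + 1·0.26 + 4·1.2 = 6.42.
ΔP = [f·L/D + ΣK]·(ρV²/2) = [0.01997·401.9/0.08759 + 6.42]·(1027·0.7179²/2) = [91.63 + 6.42]·264.7 = 2.595e+04 Pa.
ΔP = 2.595e+04 Pa = 25.95 kPa.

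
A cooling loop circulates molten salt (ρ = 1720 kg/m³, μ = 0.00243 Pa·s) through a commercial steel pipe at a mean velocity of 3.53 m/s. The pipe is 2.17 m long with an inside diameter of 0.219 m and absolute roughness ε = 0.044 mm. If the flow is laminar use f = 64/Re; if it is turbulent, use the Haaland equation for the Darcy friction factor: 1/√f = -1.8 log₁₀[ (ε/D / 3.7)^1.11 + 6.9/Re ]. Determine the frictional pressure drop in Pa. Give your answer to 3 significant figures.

Reynolds number Re = ρVD/μ = 1720 · 3.53 · 0.219 / 0.00243 = 5.472e+05.
Re > 4000 → turbulent. Relative roughness ε/D = 4.4e-05/0.219 = 0.000201. Haaland: 1/√f = -1.8 log₁₀[(0.000201/3.7)^1.11 + 6.9/5.472e+05] = -1.8 log₁₀[1.84e-05 + 1.26e-05] = 8.114, so f = 0.01519.
Darcy-Weisbach: ΔP = f(L/D)(ρV²/2) = 0.01519·(2.17/0.219)·(1720·3.53²/2) = 0.01519·9.909·1.072e+04 = 1613 Pa.

ΔP ≈ 1610 Pa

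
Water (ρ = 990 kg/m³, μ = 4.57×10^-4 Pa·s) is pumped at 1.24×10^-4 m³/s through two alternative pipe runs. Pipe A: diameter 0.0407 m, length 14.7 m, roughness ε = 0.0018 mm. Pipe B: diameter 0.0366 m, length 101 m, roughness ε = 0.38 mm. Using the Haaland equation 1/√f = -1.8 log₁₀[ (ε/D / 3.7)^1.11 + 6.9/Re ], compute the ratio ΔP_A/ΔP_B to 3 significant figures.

Pipe A: V = Q/A = 0.000124/0.001301 = 0.09531 m/s; Re = 8403; ε/D = 4.42e-05; Haaland → f = 0.03246; ΔP_A = f(L/D)(ρV²/2) = 52.71 Pa.
Pipe B: V = Q/A = 0.000124/0.001052 = 0.1179 m/s; Re = 9345; ε/D = 0.0104; Haaland → f = 0.04376; ΔP_B = f(L/D)(ρV²/2) = 830.3 Pa.
ΔP_A/ΔP_B = 52.71/830.3 = 0.0635.

ΔP_A/ΔP_B ≈ 0.0635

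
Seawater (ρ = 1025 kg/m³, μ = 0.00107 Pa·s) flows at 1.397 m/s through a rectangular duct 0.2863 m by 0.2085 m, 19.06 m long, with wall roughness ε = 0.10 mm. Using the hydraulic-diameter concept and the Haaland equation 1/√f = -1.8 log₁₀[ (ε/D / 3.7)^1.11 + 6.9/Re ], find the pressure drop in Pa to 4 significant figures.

Hydraulic diameter D_h = 4A/P = 4·(0.2863·0.2085)/(2·(0.2863+0.2085)) = 0.2388/0.9896 = 0.2413 m.
Re = ρVD_h/μ = 1025·1.397·0.2413/0.00107 = 3.229e+05.
ε/D_h = 0.0001/0.2413 = 0.000414; Haaland gives 1/√f = -1.8 log₁₀[4.12e-05+2.14e-05] = 7.567, so f = 0.01747.
ΔP = f(L/D_h)(ρV²/2) = 0.01747·19.06/0.2413·1000 = 1380 Pa.

ΔP ≈ 1380 Pa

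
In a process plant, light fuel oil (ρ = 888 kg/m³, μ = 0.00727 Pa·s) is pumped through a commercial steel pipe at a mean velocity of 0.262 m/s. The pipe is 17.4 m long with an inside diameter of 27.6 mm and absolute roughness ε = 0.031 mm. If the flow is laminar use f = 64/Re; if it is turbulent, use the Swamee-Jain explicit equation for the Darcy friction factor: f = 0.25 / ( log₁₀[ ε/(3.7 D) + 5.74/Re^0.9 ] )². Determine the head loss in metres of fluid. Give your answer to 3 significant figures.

Reynolds number Re = ρVD/μ = 888 · 0.262 · 0.0276 / 0.00727 = 883.3.
Re < 2300 → laminar flow, so f = 64/Re = 64/883.3 = 0.07246 (the turbulent correlation is not needed).
Darcy-Weisbach: ΔP = f(L/D)(ρV²/2) = 0.07246·(17.4/0.0276)·(888·0.262²/2) = 0.07246·630.4·30.48 = 1392 Pa.
Head loss h_f = ΔP/(ρg) = 1392/(888·9.81) = 0.160 m.

h_f ≈ 0.160 m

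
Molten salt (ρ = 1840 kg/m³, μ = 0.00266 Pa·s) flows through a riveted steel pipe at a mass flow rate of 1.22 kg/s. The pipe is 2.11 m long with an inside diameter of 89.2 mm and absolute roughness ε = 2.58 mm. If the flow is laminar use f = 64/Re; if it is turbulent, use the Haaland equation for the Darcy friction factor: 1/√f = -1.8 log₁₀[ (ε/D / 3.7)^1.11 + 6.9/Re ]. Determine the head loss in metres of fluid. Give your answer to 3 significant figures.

h_f ≈ 8.28×10^-4 m

A = πD²/4 = π(0.0892)²/4 = 0.006249 m²; mean velocity V = ṁ/(ρA) = 1.22/(1840 · 0.006249) = 0.1061 m/s.
Reynolds number Re = ρVD/μ = 1840 · 0.1061 · 0.0892 / 0.00266 = 6547.
Re > 4000 → turbulent. Relative roughness ε/D = 0.00258/0.0892 = 0.0289. Haaland: 1/√f = -1.8 log₁₀[(0.0289/3.7)^1.11 + 6.9/6547] = -1.8 log₁₀[0.00458 + 0.00105] = 4.048, so f = 0.06103.
Darcy-Weisbach: ΔP = f(L/D)(ρV²/2) = 0.06103·(2.11/0.0892)·(1840·0.1061²/2) = 0.06103·23.65·10.36 = 14.95 Pa.
Head loss h_f = ΔP/(ρg) = 14.95/(1840·9.81) = 8.28×10^-4 m.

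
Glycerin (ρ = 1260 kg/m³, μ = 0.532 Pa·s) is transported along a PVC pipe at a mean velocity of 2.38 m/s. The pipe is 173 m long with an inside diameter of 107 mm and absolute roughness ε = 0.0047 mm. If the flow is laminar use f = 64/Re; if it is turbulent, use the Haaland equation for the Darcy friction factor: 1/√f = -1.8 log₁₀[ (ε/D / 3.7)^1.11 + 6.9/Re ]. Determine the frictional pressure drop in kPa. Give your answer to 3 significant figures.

ΔP ≈ 612 kPa

Reynolds number Re = ρVD/μ = 1260 · 2.38 · 0.107 / 0.532 = 603.1.
Re < 2300 → laminar flow, so f = 64/Re = 64/603.1 = 0.1061 (the turbulent correlation is not needed).
Darcy-Weisbach: ΔP = f(L/D)(ρV²/2) = 0.1061·(173/0.107)·(1260·2.38²/2) = 0.1061·1617·3569 = 6.122e+05 Pa.
ΔP = 6.122e+05 Pa = 612 kPa.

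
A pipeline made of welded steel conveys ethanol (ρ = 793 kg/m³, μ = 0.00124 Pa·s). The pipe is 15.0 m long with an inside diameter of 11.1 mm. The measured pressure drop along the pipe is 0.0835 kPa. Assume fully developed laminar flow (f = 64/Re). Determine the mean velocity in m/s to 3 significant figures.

V ≈ 0.0173 m/s

For laminar flow, f = 64/Re with Re = ρVD/μ, so Darcy-Weisbach reduces to ΔP = 32μLV/D². Solving for V: V = ΔP·D²/(32μL) = 83.5·(0.0111)²/(32·0.00124·15) = 0.01729 m/s.
Check: Re = ρVD/μ = 793·0.01729·0.0111/0.00124 = 122.7 < 2300, so the laminar assumption holds.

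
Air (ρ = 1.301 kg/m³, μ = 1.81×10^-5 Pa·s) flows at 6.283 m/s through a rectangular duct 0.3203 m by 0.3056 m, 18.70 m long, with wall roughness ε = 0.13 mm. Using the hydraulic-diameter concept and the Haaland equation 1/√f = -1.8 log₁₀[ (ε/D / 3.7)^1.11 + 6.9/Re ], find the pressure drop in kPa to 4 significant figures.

Hydraulic diameter D_h = 4A/P = 4·(0.3203·0.3056)/(2·(0.3203+0.3056)) = 0.3915/1.252 = 0.3128 m.
Re = ρVD_h/μ = 1.301·6.283·0.3128/1.81e-05 = 1.413e+05.
ε/D_h = 0.00013/0.3128 = 0.000416; Haaland gives 1/√f = -1.8 log₁₀[4.13e-05+4.88e-05] = 7.281, so f = 0.01886.
ΔP = f(L/D_h)(ρV²/2) = 0.01886·18.7/0.3128·25.68 = 28.96 Pa.
ΔP = 0.02896 kPa.

ΔP ≈ 0.02896 kPa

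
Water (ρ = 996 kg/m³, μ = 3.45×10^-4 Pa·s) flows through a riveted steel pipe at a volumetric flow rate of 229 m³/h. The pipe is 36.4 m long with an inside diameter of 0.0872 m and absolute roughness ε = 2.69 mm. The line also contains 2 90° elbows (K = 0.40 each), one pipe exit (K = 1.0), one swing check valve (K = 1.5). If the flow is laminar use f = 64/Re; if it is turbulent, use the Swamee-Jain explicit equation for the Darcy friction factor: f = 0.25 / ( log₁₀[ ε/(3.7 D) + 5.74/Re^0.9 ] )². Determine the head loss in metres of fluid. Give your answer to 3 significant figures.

Q = 229 m³/h = 229/3600 = 0.06361 m³/s.
Cross-sectional area A = πD²/4 = π(0.0872)²/4 = 0.005972 m²; mean velocity V = Q/A = 0.06361/0.005972 = 10.65 m/s.
Reynolds number Re = ρVD/μ = 996 · 10.65 · 0.0872 / 0.000345 = 2.681e+06.
Re > 4000 → turbulent. Relative roughness ε/D = 0.00269/0.0872 = 0.0308. Swamee-Jain: f = 0.25/(log₁₀[0.0308/3.7 + 5.74/2.681e+06^0.9])² = 0.25/(log₁₀[0.00834 + 9.41e-06])² = 0.25/(-2.078)² = 0.05787.
Total minor-loss coefficient ΣK = 2·0.4 + 1·1 + 1·1.5 = 3.3.
ΔP = [f·L/D + ΣK]·(ρV²/2) = [0.05787·36.4/0.0872 + 3.3]·(996·10.65²/2) = [24.16 + 3.3]·5.65e+04 = 1.551e+06 Pa.
Head loss h_f = ΔP/(ρg) = 1.551e+06/(996·9.81) = 159 m.

h_f ≈ 159 m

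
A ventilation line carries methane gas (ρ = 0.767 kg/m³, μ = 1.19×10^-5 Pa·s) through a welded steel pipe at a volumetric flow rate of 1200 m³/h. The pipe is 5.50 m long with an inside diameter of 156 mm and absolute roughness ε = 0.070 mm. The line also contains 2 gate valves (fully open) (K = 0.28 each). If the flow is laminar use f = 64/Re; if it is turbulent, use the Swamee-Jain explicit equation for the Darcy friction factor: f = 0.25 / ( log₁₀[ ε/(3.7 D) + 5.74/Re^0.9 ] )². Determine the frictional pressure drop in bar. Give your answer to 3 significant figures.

ΔP ≈ 0.00143 bar

Q = 1200 m³/h = 1200/3600 = 0.3333 m³/s.
Cross-sectional area A = πD²/4 = π(0.156)²/4 = 0.01911 m²; mean velocity V = Q/A = 0.3333/0.01911 = 17.44 m/s.
Reynolds number Re = ρVD/μ = 0.767 · 17.44 · 0.156 / 1.19e-05 = 1.754e+05.
Re > 4000 → turbulent. Relative roughness ε/D = 7e-05/0.156 = 0.000449. Swamee-Jain: f = 0.25/(log₁₀[0.000449/3.7 + 5.74/1.754e+05^0.9])² = 0.25/(log₁₀[0.000121 + 0.000109])² = 0.25/(-3.637)² = 0.0189.
Total minor-loss coefficient ΣK = 2·0.28 = 0.56.
ΔP = [f·L/D + ΣK]·(ρV²/2) = [0.0189·5.5/0.156 + 0.56]·(0.767·17.44²/2) = [0.6664 + 0.56]·116.6 = 143 Pa.
ΔP = 143 Pa = 0.00143 bar.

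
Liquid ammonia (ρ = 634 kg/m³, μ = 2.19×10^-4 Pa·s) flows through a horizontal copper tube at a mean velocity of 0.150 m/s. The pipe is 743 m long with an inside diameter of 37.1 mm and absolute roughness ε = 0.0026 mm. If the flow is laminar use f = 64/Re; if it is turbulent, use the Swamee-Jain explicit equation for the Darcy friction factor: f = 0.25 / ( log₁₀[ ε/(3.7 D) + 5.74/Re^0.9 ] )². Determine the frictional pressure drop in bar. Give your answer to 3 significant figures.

Reynolds number Re = ρVD/μ = 634 · 0.15 · 0.0371 / 0.000219 = 1.611e+04.
Re > 4000 → turbulent. Relative roughness ε/D = 2.6e-06/0.0371 = 7.01e-05. Swamee-Jain: f = 0.25/(log₁₀[7.01e-05/3.7 + 5.74/1.611e+04^0.9])² = 0.25/(log₁₀[1.89e-05 + 0.000939])² = 0.25/(-3.019)² = 0.02743.
Darcy-Weisbach: ΔP = f(L/D)(ρV²/2) = 0.02743·(743/0.0371)·(634·0.15²/2) = 0.02743·2.003e+04·7.132 = 3919 Pa.
ΔP = 3919 Pa = 0.0392 bar.

ΔP ≈ 0.0392 bar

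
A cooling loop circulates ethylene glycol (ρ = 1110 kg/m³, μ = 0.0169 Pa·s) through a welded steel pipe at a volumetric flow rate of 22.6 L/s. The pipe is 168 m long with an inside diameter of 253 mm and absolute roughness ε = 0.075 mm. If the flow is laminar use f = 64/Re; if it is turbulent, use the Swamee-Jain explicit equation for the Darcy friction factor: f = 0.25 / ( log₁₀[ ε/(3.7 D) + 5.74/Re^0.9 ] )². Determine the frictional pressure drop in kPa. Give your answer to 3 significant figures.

ΔP ≈ 2.54 kPa

Q = 22.6 L/s = 22.6/1000 = 0.0226 m³/s.
Cross-sectional area A = πD²/4 = π(0.253)²/4 = 0.05027 m²; mean velocity V = Q/A = 0.0226/0.05027 = 0.4495 m/s.
Reynolds number Re = ρVD/μ = 1110 · 0.4495 · 0.253 / 0.0169 = 7470.
Re > 4000 → turbulent. Relative roughness ε/D = 7.5e-05/0.253 = 0.000296. Swamee-Jain: f = 0.25/(log₁₀[0.000296/3.7 + 5.74/7470^0.9])² = 0.25/(log₁₀[8.01e-05 + 0.00187])² = 0.25/(-2.709)² = 0.03407.
Darcy-Weisbach: ΔP = f(L/D)(ρV²/2) = 0.03407·(168/0.253)·(1110·0.4495²/2) = 0.03407·664·112.2 = 2537 Pa.
ΔP = 2537 Pa = 2.54 kPa.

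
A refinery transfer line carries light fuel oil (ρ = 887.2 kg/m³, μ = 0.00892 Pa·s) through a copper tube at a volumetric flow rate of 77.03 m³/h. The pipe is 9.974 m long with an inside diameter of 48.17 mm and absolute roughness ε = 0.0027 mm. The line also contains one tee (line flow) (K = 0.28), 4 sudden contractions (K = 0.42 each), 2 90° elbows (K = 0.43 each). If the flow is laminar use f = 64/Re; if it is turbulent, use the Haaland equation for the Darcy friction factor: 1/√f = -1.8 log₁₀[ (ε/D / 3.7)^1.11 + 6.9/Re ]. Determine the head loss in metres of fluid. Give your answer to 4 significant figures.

Q = 77.03 m³/h = 77.03/3600 = 0.0214 m³/s.
Cross-sectional area A = πD²/4 = π(0.04817)²/4 = 0.001822 m²; mean velocity V = Q/A = 0.0214/0.001822 = 11.74 m/s.
Reynolds number Re = ρVD/μ = 887.2 · 11.74 · 0.04817 / 0.00892 = 5.625e+04.
Re > 4000 → turbulent. Relative roughness ε/D = 2.7e-06/0.04817 = 5.61e-05. Haaland: 1/√f = -1.8 log₁₀[(5.61e-05/3.7)^1.11 + 6.9/5.625e+04] = -1.8 log₁₀[4.47e-06 + 0.000123] = 7.012, so f = 0.02034.
Total minor-loss coefficient ΣK = 1·0.28 + 4·0.42 + 2·0.43 = 2.82.
ΔP = [f·L/D + ΣK]·(ρV²/2) = [0.02034·9.974/0.04817 + 2.82]·(887.2·11.74²/2) = [4.211 + 2.82]·6.115e+04 = 4.3e+05 Pa.
Head loss h_f = ΔP/(ρg) = 4.3e+05/(887.2·9.81) = 49.40 m.

h_f ≈ 49.40 m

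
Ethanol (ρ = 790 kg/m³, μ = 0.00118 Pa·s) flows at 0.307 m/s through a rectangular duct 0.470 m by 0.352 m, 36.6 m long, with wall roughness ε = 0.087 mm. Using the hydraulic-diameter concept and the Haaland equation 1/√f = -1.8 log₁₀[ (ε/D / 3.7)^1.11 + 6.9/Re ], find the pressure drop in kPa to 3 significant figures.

Hydraulic diameter D_h = 4A/P = 4·(0.47·0.352)/(2·(0.47+0.352)) = 0.6618/1.644 = 0.4025 m.
Re = ρVD_h/μ = 790·0.307·0.4025/0.00118 = 8.273e+04.
ε/D_h = 8.7e-05/0.4025 = 0.000216; Haaland gives 1/√f = -1.8 log₁₀[2e-05+8.34e-05] = 7.174, so f = 0.01943.
ΔP = f(L/D_h)(ρV²/2) = 0.01943·36.6/0.4025·37.23 = 65.77 Pa.
ΔP = 0.0658 kPa.

ΔP ≈ 0.0658 kPa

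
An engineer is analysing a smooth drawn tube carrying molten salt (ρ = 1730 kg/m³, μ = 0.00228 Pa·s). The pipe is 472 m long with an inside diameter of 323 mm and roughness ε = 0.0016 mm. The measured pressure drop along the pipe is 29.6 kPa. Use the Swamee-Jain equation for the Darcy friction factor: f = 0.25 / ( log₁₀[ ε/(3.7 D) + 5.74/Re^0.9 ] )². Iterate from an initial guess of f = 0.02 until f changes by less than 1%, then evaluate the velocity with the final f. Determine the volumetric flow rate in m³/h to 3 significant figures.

Rearranging Darcy-Weisbach: V = √(2·ΔP·D/(f·L·ρ)). With ε/D = 1.6e-06/0.323 = 4.95e-06, iterate starting from f = 0.02:
  f = 0.02 → V = √(2·2.96e+04·0.323/(0.02·472·1730)) = 1.082 m/s; Re = ρVD/μ = 2.652e+05; f → 0.01477
  f = 0.01477 → V = 1.259 m/s; Re = 3.086e+05; f → 0.01436
  f = 0.01436 → V = 1.277 m/s; Re = 3.13e+05; f → 0.01432
Converged (Δf/f < 1%). With the final f = 0.01432: V = √(2·2.96e+04·0.323/(0.01432·472·1730)) = 1.279 m/s.
Q = V·A = 1.279·(π/4·0.323²) = 0.1048 m³/s = 377 m³/h.

Q ≈ 377 m³/h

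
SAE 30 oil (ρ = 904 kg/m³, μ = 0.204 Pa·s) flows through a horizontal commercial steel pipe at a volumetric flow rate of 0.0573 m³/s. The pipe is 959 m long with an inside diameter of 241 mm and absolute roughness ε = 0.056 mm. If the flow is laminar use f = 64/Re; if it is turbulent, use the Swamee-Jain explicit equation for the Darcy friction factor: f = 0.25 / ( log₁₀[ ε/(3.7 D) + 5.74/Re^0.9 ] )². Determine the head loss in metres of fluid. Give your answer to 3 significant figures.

Cross-sectional area A = πD²/4 = π(0.241)²/4 = 0.04562 m²; mean velocity V = Q/A = 0.0573/0.04562 = 1.256 m/s.
Reynolds number Re = ρVD/μ = 904 · 1.256 · 0.241 / 0.204 = 1341.
Re < 2300 → laminar flow, so f = 64/Re = 64/1341 = 0.04771 (the turbulent correlation is not needed).
Darcy-Weisbach: ΔP = f(L/D)(ρV²/2) = 0.04771·(959/0.241)·(904·1.256²/2) = 0.04771·3979·713.2 = 1.354e+05 Pa.
Head loss h_f = ΔP/(ρg) = 1.354e+05/(904·9.81) = 15.3 m.

h_f ≈ 15.3 m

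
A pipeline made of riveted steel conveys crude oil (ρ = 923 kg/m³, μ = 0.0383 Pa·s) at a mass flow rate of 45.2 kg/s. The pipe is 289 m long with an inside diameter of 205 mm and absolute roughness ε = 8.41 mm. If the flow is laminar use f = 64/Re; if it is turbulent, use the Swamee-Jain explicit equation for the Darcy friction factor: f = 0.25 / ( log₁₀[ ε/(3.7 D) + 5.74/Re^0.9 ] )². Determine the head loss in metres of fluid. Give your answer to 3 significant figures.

h_f ≈ 11.1 m

A = πD²/4 = π(0.205)²/4 = 0.03301 m²; mean velocity V = ṁ/(ρA) = 45.2/(923 · 0.03301) = 1.484 m/s.
Reynolds number Re = ρVD/μ = 923 · 1.484 · 0.205 / 0.0383 = 7330.
Re > 4000 → turbulent. Relative roughness ε/D = 0.00841/0.205 = 0.041. Swamee-Jain: f = 0.25/(log₁₀[0.041/3.7 + 5.74/7330^0.9])² = 0.25/(log₁₀[0.0111 + 0.00191])² = 0.25/(-1.886)² = 0.07027.
Darcy-Weisbach: ΔP = f(L/D)(ρV²/2) = 0.07027·(289/0.205)·(923·1.484²/2) = 0.07027·1410·1016 = 1.006e+05 Pa.
Head loss h_f = ΔP/(ρg) = 1.006e+05/(923·9.81) = 11.1 m.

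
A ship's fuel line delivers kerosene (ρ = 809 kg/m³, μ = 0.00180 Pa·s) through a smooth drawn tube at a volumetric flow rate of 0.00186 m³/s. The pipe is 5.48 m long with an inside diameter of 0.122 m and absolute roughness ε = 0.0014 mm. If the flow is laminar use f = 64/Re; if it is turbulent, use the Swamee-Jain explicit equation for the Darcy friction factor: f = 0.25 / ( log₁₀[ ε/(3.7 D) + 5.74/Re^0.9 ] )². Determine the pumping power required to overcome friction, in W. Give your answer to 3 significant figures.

P ≈ 0.0275 W

Cross-sectional area A = πD²/4 = π(0.122)²/4 = 0.01169 m²; mean velocity V = Q/A = 0.00186/0.01169 = 0.1591 m/s.
Reynolds number Re = ρVD/μ = 809 · 0.1591 · 0.122 / 0.0018 = 8724.
Re > 4000 → turbulent. Relative roughness ε/D = 1.4e-06/0.122 = 1.15e-05. Swamee-Jain: f = 0.25/(log₁₀[1.15e-05/3.7 + 5.74/8724^0.9])² = 0.25/(log₁₀[3.1e-06 + 0.00163])² = 0.25/(-2.787)² = 0.03219.
Darcy-Weisbach: ΔP = f(L/D)(ρV²/2) = 0.03219·(5.48/0.122)·(809·0.1591²/2) = 0.03219·44.92·10.24 = 14.81 Pa.
Pumping power P = QΔP = 0.00186·14.81 = 0.02754 W = 0.0275 W.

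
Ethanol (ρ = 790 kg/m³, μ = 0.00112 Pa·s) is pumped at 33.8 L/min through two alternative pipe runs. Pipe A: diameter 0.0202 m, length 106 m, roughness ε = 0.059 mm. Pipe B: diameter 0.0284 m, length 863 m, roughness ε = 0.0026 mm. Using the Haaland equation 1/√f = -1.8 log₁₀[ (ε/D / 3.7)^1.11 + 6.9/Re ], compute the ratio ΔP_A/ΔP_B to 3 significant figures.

Pipe A: V = Q/A = 0.0005633/0.0003205 = 1.758 m/s; Re = 2.505e+04; ε/D = 0.00292; Haaland → f = 0.0302; ΔP_A = f(L/D)(ρV²/2) = 1.934e+05 Pa.
Pipe B: V = Q/A = 0.0005633/0.0006335 = 0.8893 m/s; Re = 1.781e+04; ε/D = 9.15e-05; Haaland → f = 0.02665; ΔP_B = f(L/D)(ρV²/2) = 2.529e+05 Pa.
ΔP_A/ΔP_B = 1.934e+05/2.529e+05 = 0.765.

ΔP_A/ΔP_B ≈ 0.765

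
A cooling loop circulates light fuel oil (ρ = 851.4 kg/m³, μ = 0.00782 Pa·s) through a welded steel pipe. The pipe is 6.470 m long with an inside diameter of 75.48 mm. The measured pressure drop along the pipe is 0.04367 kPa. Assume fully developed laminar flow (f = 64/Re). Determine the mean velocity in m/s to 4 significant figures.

V ≈ 0.1537 m/s

For laminar flow, f = 64/Re with Re = ρVD/μ, so Darcy-Weisbach reduces to ΔP = 32μLV/D². Solving for V: V = ΔP·D²/(32μL) = 43.67·(0.07548)²/(32·0.00782·6.47) = 0.1537 m/s.
Check: Re = ρVD/μ = 851.4·0.1537·0.07548/0.00782 = 1263 < 2300, so the laminar assumption holds.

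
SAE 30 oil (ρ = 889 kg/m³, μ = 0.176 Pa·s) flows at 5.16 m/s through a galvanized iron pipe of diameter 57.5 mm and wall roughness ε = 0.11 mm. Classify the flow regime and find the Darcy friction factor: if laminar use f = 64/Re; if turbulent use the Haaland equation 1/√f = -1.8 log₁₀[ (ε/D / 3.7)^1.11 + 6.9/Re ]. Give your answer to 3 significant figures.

Re = ρVD/μ = 889·5.16·0.0575/0.176 = 1499.
Re < 2300 → laminar, so f = 64/Re = 0.0427 (roughness is irrelevant in laminar flow).

f ≈ 0.0427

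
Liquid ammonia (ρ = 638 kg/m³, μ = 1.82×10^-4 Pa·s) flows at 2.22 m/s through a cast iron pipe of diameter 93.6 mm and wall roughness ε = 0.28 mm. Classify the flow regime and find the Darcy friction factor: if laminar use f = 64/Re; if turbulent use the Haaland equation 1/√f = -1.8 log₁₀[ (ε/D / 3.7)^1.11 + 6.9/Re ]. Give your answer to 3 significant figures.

Re = ρVD/μ = 638·2.22·0.0936/0.000182 = 7.284e+05.
Re > 4000 → turbulent. ε/D = 0.00028/0.0936 = 0.00299; Haaland: 1/√f = -1.8 log₁₀[0.000369 + 9.47e-06] = 6.159, so f = 0.02636.

f ≈ 0.0264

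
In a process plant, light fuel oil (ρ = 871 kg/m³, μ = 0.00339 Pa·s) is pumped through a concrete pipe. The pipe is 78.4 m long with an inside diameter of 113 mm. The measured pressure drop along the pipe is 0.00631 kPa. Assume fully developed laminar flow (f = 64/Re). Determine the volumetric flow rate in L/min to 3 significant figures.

For laminar flow, f = 64/Re with Re = ρVD/μ, so Darcy-Weisbach reduces to ΔP = 32μLV/D². Solving for V: V = ΔP·D²/(32μL) = 6.31·(0.113)²/(32·0.00339·78.4) = 0.009474 m/s.
Check: Re = ρVD/μ = 871·0.009474·0.113/0.00339 = 275.1 < 2300, so the laminar assumption holds.
Q = V·A = 0.009474·(π/4·0.113²) = 9.501e-05 m³/s = 5.70 L/min.

Q ≈ 5.70 L/min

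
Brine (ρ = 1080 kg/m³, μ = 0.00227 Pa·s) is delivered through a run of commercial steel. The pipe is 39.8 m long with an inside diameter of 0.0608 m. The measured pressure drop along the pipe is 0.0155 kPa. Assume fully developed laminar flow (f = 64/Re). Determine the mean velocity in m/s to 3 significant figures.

For laminar flow, f = 64/Re with Re = ρVD/μ, so Darcy-Weisbach reduces to ΔP = 32μLV/D². Solving for V: V = ΔP·D²/(32μL) = 15.5·(0.0608)²/(32·0.00227·39.8) = 0.01982 m/s.
Check: Re = ρVD/μ = 1080·0.01982·0.0608/0.00227 = 573.3 < 2300, so the laminar assumption holds.

V ≈ 0.0198 m/s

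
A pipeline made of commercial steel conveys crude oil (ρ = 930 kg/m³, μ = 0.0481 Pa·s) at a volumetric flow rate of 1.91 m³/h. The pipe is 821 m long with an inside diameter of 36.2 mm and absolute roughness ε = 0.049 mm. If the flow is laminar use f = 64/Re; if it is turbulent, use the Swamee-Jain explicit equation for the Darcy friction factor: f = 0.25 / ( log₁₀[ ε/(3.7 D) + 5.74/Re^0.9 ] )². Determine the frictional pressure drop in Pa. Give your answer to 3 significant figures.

ΔP ≈ 497000 Pa

Q = 1.91 m³/h = 1.91/3600 = 0.0005306 m³/s.
Cross-sectional area A = πD²/4 = π(0.0362)²/4 = 0.001029 m²; mean velocity V = Q/A = 0.0005306/0.001029 = 0.5155 m/s.
Reynolds number Re = ρVD/μ = 930 · 0.5155 · 0.0362 / 0.0481 = 360.8.
Re < 2300 → laminar flow, so f = 64/Re = 64/360.8 = 0.1774 (the turbulent correlation is not needed).
Darcy-Weisbach: ΔP = f(L/D)(ρV²/2) = 0.1774·(821/0.0362)·(930·0.5155²/2) = 0.1774·2.268e+04·123.6 = 4.971e+05 Pa.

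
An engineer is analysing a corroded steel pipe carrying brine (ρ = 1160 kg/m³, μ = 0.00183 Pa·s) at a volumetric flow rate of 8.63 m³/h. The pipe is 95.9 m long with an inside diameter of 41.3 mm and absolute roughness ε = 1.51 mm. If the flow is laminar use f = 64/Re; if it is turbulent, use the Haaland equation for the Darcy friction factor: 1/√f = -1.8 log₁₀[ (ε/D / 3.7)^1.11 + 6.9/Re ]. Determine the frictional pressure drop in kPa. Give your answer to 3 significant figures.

ΔP ≈ 271 kPa

Q = 8.63 m³/h = 8.63/3600 = 0.002397 m³/s.
Cross-sectional area A = πD²/4 = π(0.0413)²/4 = 0.00134 m²; mean velocity V = Q/A = 0.002397/0.00134 = 1.789 m/s.
Reynolds number Re = ρVD/μ = 1160 · 1.789 · 0.0413 / 0.00183 = 4.685e+04.
Re > 4000 → turbulent. Relative roughness ε/D = 0.00151/0.0413 = 0.0366. Haaland: 1/√f = -1.8 log₁₀[(0.0366/3.7)^1.11 + 6.9/4.685e+04] = -1.8 log₁₀[0.00595 + 0.000147] = 3.987, so f = 0.0629.
Darcy-Weisbach: ΔP = f(L/D)(ρV²/2) = 0.0629·(95.9/0.0413)·(1160·1.789²/2) = 0.0629·2322·1857 = 2.713e+05 Pa.
ΔP = 2.713e+05 Pa = 271 kPa.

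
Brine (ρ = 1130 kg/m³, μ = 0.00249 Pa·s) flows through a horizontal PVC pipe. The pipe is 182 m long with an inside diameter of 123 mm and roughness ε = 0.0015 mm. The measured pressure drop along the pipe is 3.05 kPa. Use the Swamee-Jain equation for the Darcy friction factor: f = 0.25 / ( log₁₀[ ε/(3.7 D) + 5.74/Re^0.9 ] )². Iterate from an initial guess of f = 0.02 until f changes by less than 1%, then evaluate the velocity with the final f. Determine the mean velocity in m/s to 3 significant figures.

V ≈ 0.378 m/s

Rearranging Darcy-Weisbach: V = √(2·ΔP·D/(f·L·ρ)). With ε/D = 1.5e-06/0.123 = 1.22e-05, iterate starting from f = 0.02:
  f = 0.02 → V = √(2·3050·0.123/(0.02·182·1130)) = 0.4271 m/s; Re = ρVD/μ = 2.384e+04; f → 0.02475
  f = 0.02475 → V = 0.384 m/s; Re = 2.143e+04; f → 0.0254
  f = 0.0254 → V = 0.379 m/s; Re = 2.115e+04; f → 0.02549
Converged (Δf/f < 1%). With the final f = 0.02549: V = √(2·3050·0.123/(0.02549·182·1130)) = 0.3783 m/s.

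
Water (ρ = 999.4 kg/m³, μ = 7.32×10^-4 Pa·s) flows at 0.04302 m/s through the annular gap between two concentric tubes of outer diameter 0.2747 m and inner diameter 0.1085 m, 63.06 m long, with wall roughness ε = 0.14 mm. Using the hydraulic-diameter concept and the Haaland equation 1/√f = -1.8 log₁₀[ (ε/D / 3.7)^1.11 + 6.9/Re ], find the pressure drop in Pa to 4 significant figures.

Hydraulic diameter D_h = 4A/P = D_o - D_i = 0.2747 - 0.1085 = 0.1662 m.
Re = ρVD_h/μ = 999.4·0.04302·0.1662/0.000732 = 9762.
ε/D_h = 0.00014/0.1662 = 0.000842; Haaland gives 1/√f = -1.8 log₁₀[9.05e-05+0.000707] = 5.577, so f = 0.03215.
ΔP = f(L/D_h)(ρV²/2) = 0.03215·63.06/0.1662·0.9248 = 11.28 Pa.

ΔP ≈ 11.28 Pa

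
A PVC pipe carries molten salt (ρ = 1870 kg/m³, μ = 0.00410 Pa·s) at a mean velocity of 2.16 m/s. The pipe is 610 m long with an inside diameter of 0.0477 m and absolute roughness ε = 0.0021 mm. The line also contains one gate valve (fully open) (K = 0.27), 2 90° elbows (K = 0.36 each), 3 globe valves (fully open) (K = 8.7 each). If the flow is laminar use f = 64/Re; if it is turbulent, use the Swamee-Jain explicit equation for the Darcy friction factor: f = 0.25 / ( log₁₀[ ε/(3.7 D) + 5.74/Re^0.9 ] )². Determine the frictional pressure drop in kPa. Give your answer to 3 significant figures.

Reynolds number Re = ρVD/μ = 1870 · 2.16 · 0.0477 / 0.0041 = 4.699e+04.
Re > 4000 → turbulent. Relative roughness ε/D = 2.1e-06/0.0477 = 4.4e-05. Swamee-Jain: f = 0.25/(log₁₀[4.4e-05/3.7 + 5.74/4.699e+04^0.9])² = 0.25/(log₁₀[1.19e-05 + 0.000358])² = 0.25/(-3.432)² = 0.02123.
Total minor-loss coefficient ΣK = 1·0.27 + 2·0.36 + 3·8.7 = 27.1.
ΔP = [f·L/D + ΣK]·(ρV²/2) = [0.02123·610/0.0477 + 27.1]·(1870·2.16²/2) = [271.5 + 27.1]·4362 = 1.302e+06 Pa.
ΔP = 1.302e+06 Pa = 1300 kPa.

ΔP ≈ 1300 kPa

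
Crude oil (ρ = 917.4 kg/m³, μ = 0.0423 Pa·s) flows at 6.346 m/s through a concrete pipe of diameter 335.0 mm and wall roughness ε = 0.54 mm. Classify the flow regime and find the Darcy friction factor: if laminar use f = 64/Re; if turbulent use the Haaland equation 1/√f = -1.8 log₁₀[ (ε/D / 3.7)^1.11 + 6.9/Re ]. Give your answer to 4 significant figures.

f ≈ 0.02557

Re = ρVD/μ = 917.4·6.346·0.335/0.0423 = 4.611e+04.
Re > 4000 → turbulent. ε/D = 0.00054/0.335 = 0.00161; Haaland: 1/√f = -1.8 log₁₀[0.000186 + 0.00015] = 6.253, so f = 0.02557.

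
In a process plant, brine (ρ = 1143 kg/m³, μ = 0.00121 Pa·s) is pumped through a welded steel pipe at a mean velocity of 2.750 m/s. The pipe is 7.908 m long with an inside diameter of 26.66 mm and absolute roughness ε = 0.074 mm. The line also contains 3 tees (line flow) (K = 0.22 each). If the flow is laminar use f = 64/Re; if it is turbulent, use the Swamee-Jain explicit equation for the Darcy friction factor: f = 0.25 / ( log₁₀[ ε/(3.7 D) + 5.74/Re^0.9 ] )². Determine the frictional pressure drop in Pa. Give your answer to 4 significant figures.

ΔP ≈ 38490 Pa

Reynolds number Re = ρVD/μ = 1143 · 2.75 · 0.02666 / 0.00121 = 6.926e+04.
Re > 4000 → turbulent. Relative roughness ε/D = 7.4e-05/0.02666 = 0.00278. Swamee-Jain: f = 0.25/(log₁₀[0.00278/3.7 + 5.74/6.926e+04^0.9])² = 0.25/(log₁₀[0.00075 + 0.000253])² = 0.25/(-2.999)² = 0.0278.
Total minor-loss coefficient ΣK = 3·0.22 = 0.66.
ΔP = [f·L/D + ΣK]·(ρV²/2) = [0.0278·7.908/0.02666 + 0.66]·(1143·2.75²/2) = [8.246 + 0.66]·4322 = 3.849e+04 Pa.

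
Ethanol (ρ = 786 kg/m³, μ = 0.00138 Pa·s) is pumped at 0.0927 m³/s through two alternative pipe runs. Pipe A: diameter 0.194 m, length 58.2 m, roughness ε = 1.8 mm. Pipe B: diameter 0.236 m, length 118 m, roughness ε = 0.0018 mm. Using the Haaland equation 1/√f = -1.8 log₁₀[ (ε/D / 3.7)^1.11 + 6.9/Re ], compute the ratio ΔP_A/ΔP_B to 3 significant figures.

Pipe A: V = Q/A = 0.0927/0.02956 = 3.136 m/s; Re = 3.465e+05; ε/D = 0.00928; Haaland → f = 0.03721; ΔP_A = f(L/D)(ρV²/2) = 4.314e+04 Pa.
Pipe B: V = Q/A = 0.0927/0.04374 = 2.119 m/s; Re = 2.849e+05; ε/D = 7.63e-06; Haaland → f = 0.01454; ΔP_B = f(L/D)(ρV²/2) = 1.283e+04 Pa.
ΔP_A/ΔP_B = 4.314e+04/1.283e+04 = 3.36.

ΔP_A/ΔP_B ≈ 3.36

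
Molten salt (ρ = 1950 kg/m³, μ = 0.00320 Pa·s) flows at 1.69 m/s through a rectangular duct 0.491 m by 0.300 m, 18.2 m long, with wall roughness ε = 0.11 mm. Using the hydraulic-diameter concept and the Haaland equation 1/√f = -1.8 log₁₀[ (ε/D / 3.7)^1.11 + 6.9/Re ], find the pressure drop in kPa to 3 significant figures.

Hydraulic diameter D_h = 4A/P = 4·(0.491·0.3)/(2·(0.491+0.3)) = 0.5892/1.582 = 0.3724 m.
Re = ρVD_h/μ = 1950·1.69·0.3724/0.0032 = 3.836e+05.
ε/D_h = 0.00011/0.3724 = 0.000295; Haaland gives 1/√f = -1.8 log₁₀[2.83e-05+1.8e-05] = 7.803, so f = 0.01643.
ΔP = f(L/D_h)(ρV²/2) = 0.01643·18.2/0.3724·2785 = 2235 Pa.
ΔP = 2.24 kPa.

ΔP ≈ 2.24 kPa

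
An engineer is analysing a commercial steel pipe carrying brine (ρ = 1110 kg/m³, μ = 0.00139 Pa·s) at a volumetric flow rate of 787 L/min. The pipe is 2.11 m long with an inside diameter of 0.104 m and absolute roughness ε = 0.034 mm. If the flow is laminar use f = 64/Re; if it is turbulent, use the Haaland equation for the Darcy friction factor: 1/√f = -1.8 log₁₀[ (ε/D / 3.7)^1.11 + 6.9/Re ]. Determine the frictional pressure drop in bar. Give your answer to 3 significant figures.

ΔP ≈ 0.00501 bar

Q = 787 L/min = 787/60000 = 0.01312 m³/s.
Cross-sectional area A = πD²/4 = π(0.104)²/4 = 0.008495 m²; mean velocity V = Q/A = 0.01312/0.008495 = 1.544 m/s.
Reynolds number Re = ρVD/μ = 1110 · 1.544 · 0.104 / 0.00139 = 1.282e+05.
Re > 4000 → turbulent. Relative roughness ε/D = 3.4e-05/0.104 = 0.000327. Haaland: 1/√f = -1.8 log₁₀[(0.000327/3.7)^1.11 + 6.9/1.282e+05] = -1.8 log₁₀[3.16e-05 + 5.38e-05] = 7.323, so f = 0.01865.
Darcy-Weisbach: ΔP = f(L/D)(ρV²/2) = 0.01865·(2.11/0.104)·(1110·1.544²/2) = 0.01865·20.29·1323 = 500.6 Pa.
ΔP = 500.6 Pa = 0.00501 bar.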